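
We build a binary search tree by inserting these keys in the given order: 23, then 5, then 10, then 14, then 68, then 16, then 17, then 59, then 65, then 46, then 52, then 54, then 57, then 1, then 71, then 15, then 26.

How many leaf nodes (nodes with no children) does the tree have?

7

23: root
5: left child of 23 (depth 1)
10: right child of 5 (depth 2)
14: right child of 10 (depth 3)
68: right child of 23 (depth 1)
16: right child of 14 (depth 4)
17: right child of 16 (depth 5)
59: left child of 68 (depth 2)
65: right child of 59 (depth 3)
46: left child of 59 (depth 3)
52: right child of 46 (depth 4)
54: right child of 52 (depth 5)
57: right child of 54 (depth 6)
1: left child of 5 (depth 2)
71: right child of 68 (depth 2)
15: left child of 16 (depth 5)
26: left child of 46 (depth 4)

Leaves: 1, 15, 17, 26, 57, 65, 71 — 7 in total.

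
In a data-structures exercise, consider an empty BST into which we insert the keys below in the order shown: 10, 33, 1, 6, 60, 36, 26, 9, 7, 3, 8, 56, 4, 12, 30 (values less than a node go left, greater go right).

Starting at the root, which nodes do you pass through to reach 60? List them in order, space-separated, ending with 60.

Insert 10: tree is empty, so 10 becomes the root.
Insert 33: 33 > 10 → go right. Place as right child of 10.
Insert 1: 1 < 10 → go left. Place as left child of 10.
Insert 6: 6 < 10 → go left; 6 > 1 → go right. Place as right child of 1.
Insert 60: 60 > 10 → go right; 60 > 33 → go right. Place as right child of 33.
Insert 36: 36 > 10 → go right; 36 > 33 → go right; 36 < 60 → go left. Place as left child of 60.
Insert 26: 26 > 10 → go right; 26 < 33 → go left. Place as left child of 33.
Insert 9: 9 < 10 → go left; 9 > 1 → go right; 9 > 6 → go right. Place as right child of 6.
Insert 7: 7 < 10 → go left; 7 > 1 → go right; 7 > 6 → go right; 7 < 9 → go left. Place as left child of 9.
Insert 3: 3 < 10 → go left; 3 > 1 → go right; 3 < 6 → go left. Place as left child of 6.
Insert 8: 8 < 10 → go left; 8 > 1 → go right; 8 > 6 → go right; 8 < 9 → go left; 8 > 7 → go right. Place as right child of 7.
Insert 56: 56 > 10 → go right; 56 > 33 → go right; 56 < 60 → go left; 56 > 36 → go right. Place as right child of 36.
Insert 4: 4 < 10 → go left; 4 > 1 → go right; 4 < 6 → go left; 4 > 3 → go right. Place as right child of 3.
Insert 12: 12 > 10 → go right; 12 < 33 → go left; 12 < 26 → go left. Place as left child of 26.
Insert 30: 30 > 10 → go right; 30 < 33 → go left; 30 > 26 → go right. Place as right child of 26.

10 33 60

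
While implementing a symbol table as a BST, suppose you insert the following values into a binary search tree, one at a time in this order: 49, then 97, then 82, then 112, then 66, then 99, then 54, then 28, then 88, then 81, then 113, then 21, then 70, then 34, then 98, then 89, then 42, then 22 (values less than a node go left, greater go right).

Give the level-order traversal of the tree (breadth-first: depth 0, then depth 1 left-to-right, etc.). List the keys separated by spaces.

49 28 97 21 34 82 112 22 42 66 88 99 113 54 81 89 98 70

Insert 49: tree is empty, so 49 becomes the root.
Insert 97: 97 > 49 → go right. Place as right child of 49.
Insert 82: 82 > 49 → go right; 82 < 97 → go left. Place as left child of 97.
Insert 112: 112 > 49 → go right; 112 > 97 → go right. Place as right child of 97.
Insert 66: 66 > 49 → go right; 66 < 97 → go left; 66 < 82 → go left. Place as left child of 82.
Insert 99: 99 > 49 → go right; 99 > 97 → go right; 99 < 112 → go left. Place as left child of 112.
Insert 54: 54 > 49 → go right; 54 < 97 → go left; 54 < 82 → go left; 54 < 66 → go left. Place as left child of 66.
Insert 28: 28 < 49 → go left. Place as left child of 49.
Insert 88: 88 > 49 → go right; 88 < 97 → go left; 88 > 82 → go right. Place as right child of 82.
Insert 81: 81 > 49 → go right; 81 < 97 → go left; 81 < 82 → go left; 81 > 66 → go right. Place as right child of 66.
Insert 113: 113 > 49 → go right; 113 > 97 → go right; 113 > 112 → go right. Place as right child of 112.
Insert 21: 21 < 49 → go left; 21 < 28 → go left. Place as left child of 28.
Insert 70: 70 > 49 → go right; 70 < 97 → go left; 70 < 82 → go left; 70 > 66 → go right; 70 < 81 → go left. Place as left child of 81.
Insert 34: 34 < 49 → go left; 34 > 28 → go right. Place as right child of 28.
Insert 98: 98 > 49 → go right; 98 > 97 → go right; 98 < 112 → go left; 98 < 99 → go left. Place as left child of 99.
Insert 89: 89 > 49 → go right; 89 < 97 → go left; 89 > 82 → go right; 89 > 88 → go right. Place as right child of 88.
Insert 42: 42 < 49 → go left; 42 > 28 → go right; 42 > 34 → go right. Place as right child of 34.
Insert 22: 22 < 49 → go left; 22 < 28 → go left; 22 > 21 → go right. Place as right child of 21.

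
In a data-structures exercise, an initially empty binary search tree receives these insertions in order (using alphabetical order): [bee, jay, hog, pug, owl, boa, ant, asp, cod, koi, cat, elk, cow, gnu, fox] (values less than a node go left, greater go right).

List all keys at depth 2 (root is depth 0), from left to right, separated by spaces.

asp hog pug

bee: root
jay: right child of bee (depth 1)
hog: left child of jay (depth 2)
pug: right child of jay (depth 2)
owl: left child of pug (depth 3)
boa: left child of hog (depth 3)
ant: left child of bee (depth 1)
asp: right child of ant (depth 2)
cod: right child of boa (depth 4)
koi: left child of owl (depth 4)
cat: left child of cod (depth 5)
elk: right child of cod (depth 5)
cow: left child of elk (depth 6)
gnu: right child of elk (depth 6)
fox: left child of gnu (depth 7)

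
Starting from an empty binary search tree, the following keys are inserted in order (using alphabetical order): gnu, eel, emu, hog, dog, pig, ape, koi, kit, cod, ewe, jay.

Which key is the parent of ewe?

Resulting structure (node: left, right):
  gnu: L=eel, R=hog
  eel: L=dog, R=emu
  emu: L=–, R=ewe
  hog: L=–, R=pig
  dog: L=ape, R=–
  pig: L=koi, R=–
  ape: L=–, R=cod
  koi: L=kit, R=–
  kit: L=jay, R=–
  cod: L=–, R=–
  ewe: L=–, R=–
  jay: L=–, R=–

emu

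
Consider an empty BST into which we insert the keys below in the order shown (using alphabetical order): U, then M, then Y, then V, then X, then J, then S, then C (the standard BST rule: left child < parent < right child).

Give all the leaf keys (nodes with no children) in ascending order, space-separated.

U: root
M: left child of U (depth 1)
Y: right child of U (depth 1)
V: left child of Y (depth 2)
X: right child of V (depth 3)
J: left child of M (depth 2)
S: right child of M (depth 2)
C: left child of J (depth 3)

C S X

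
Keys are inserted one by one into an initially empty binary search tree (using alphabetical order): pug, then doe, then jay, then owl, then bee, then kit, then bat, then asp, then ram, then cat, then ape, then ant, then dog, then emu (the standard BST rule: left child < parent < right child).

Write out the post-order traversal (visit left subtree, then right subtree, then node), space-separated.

pug: root
doe: left child of pug (depth 1)
jay: right child of doe (depth 2)
owl: right child of jay (depth 3)
bee: left child of doe (depth 2)
kit: left child of owl (depth 4)
bat: left child of bee (depth 3)
asp: left child of bat (depth 4)
ram: right child of pug (depth 1)
cat: right child of bee (depth 3)
ape: left child of asp (depth 5)
ant: left child of ape (depth 6)
dog: left child of jay (depth 3)
emu: right child of dog (depth 4)

ant ape asp bat cat bee emu dog kit owl jay doe ram pug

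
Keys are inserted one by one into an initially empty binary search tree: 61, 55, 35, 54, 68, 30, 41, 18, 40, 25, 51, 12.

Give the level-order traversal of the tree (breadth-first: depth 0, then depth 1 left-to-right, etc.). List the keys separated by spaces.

61 55 68 35 30 54 18 41 12 25 40 51

61: root
55: left child of 61 (depth 1)
35: left child of 55 (depth 2)
54: right child of 35 (depth 3)
68: right child of 61 (depth 1)
30: left child of 35 (depth 3)
41: left child of 54 (depth 4)
18: left child of 30 (depth 4)
40: left child of 41 (depth 5)
25: right child of 18 (depth 5)
51: right child of 41 (depth 5)
12: left child of 18 (depth 5)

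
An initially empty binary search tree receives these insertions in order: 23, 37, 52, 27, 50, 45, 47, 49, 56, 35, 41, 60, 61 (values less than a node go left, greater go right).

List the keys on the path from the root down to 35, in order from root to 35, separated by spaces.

23: root
37: right child of 23 (depth 1)
52: right child of 37 (depth 2)
27: left child of 37 (depth 2)
50: left child of 52 (depth 3)
45: left child of 50 (depth 4)
47: right child of 45 (depth 5)
49: right child of 47 (depth 6)
56: right child of 52 (depth 3)
35: right child of 27 (depth 3)
41: left child of 45 (depth 5)
60: right child of 56 (depth 4)
61: right child of 60 (depth 5)

23 37 27 35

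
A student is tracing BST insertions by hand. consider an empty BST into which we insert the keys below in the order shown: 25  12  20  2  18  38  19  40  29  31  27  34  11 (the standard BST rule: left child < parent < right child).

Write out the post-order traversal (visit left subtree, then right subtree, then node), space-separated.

11 2 19 18 20 12 27 34 31 29 40 38 25

Resulting structure (node: left, right):
  25: L=12, R=38
  12: L=2, R=20
  20: L=18, R=–
  2: L=–, R=11
  18: L=–, R=19
  38: L=29, R=40
  19: L=–, R=–
  40: L=–, R=–
  29: L=27, R=31
  31: L=–, R=34
  27: L=–, R=–
  34: L=–, R=–
  11: L=–, R=–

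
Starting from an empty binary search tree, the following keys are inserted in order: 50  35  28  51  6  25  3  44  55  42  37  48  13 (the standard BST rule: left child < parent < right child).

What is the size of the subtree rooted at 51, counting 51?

50: root
35: left child of 50 (depth 1)
28: left child of 35 (depth 2)
51: right child of 50 (depth 1)
6: left child of 28 (depth 3)
25: right child of 6 (depth 4)
3: left child of 6 (depth 4)
44: right child of 35 (depth 2)
55: right child of 51 (depth 2)
42: left child of 44 (depth 3)
37: left child of 42 (depth 4)
48: right child of 44 (depth 3)
13: left child of 25 (depth 5)

Subtree rooted at 51 contains: 51, 55 — 2 nodes.

2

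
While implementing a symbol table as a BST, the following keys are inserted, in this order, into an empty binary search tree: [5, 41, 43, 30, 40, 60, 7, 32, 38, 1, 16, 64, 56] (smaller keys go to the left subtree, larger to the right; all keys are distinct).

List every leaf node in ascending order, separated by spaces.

Insert 5: tree is empty, so 5 becomes the root.
Insert 41: 41 > 5 → go right. Place as right child of 5.
Insert 43: 43 > 5 → go right; 43 > 41 → go right. Place as right child of 41.
Insert 30: 30 > 5 → go right; 30 < 41 → go left. Place as left child of 41.
Insert 40: 40 > 5 → go right; 40 < 41 → go left; 40 > 30 → go right. Place as right child of 30.
Insert 60: 60 > 5 → go right; 60 > 41 → go right; 60 > 43 → go right. Place as right child of 43.
Insert 7: 7 > 5 → go right; 7 < 41 → go left; 7 < 30 → go left. Place as left child of 30.
Insert 32: 32 > 5 → go right; 32 < 41 → go left; 32 > 30 → go right; 32 < 40 → go left. Place as left child of 40.
Insert 38: 38 > 5 → go right; 38 < 41 → go left; 38 > 30 → go right; 38 < 40 → go left; 38 > 32 → go right. Place as right child of 32.
Insert 1: 1 < 5 → go left. Place as left child of 5.
Insert 16: 16 > 5 → go right; 16 < 41 → go left; 16 < 30 → go left; 16 > 7 → go right. Place as right child of 7.
Insert 64: 64 > 5 → go right; 64 > 41 → go right; 64 > 43 → go right; 64 > 60 → go right. Place as right child of 60.
Insert 56: 56 > 5 → go right; 56 > 41 → go right; 56 > 43 → go right; 56 < 60 → go left. Place as left child of 60.

1 16 38 56 64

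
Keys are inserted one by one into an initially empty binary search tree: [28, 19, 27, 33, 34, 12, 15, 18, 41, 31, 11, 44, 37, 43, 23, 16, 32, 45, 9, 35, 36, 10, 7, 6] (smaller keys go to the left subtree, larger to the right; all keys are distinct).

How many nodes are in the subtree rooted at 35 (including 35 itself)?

28: root
19: left child of 28 (depth 1)
27: right child of 19 (depth 2)
33: right child of 28 (depth 1)
34: right child of 33 (depth 2)
12: left child of 19 (depth 2)
15: right child of 12 (depth 3)
18: right child of 15 (depth 4)
41: right child of 34 (depth 3)
31: left child of 33 (depth 2)
11: left child of 12 (depth 3)
44: right child of 41 (depth 4)
37: left child of 41 (depth 4)
43: left child of 44 (depth 5)
23: left child of 27 (depth 3)
16: left child of 18 (depth 5)
32: right child of 31 (depth 3)
45: right child of 44 (depth 5)
9: left child of 11 (depth 4)
35: left child of 37 (depth 5)
36: right child of 35 (depth 6)
10: right child of 9 (depth 5)
7: left child of 9 (depth 5)
6: left child of 7 (depth 6)

Subtree rooted at 35 contains: 35, 36 — 2 nodes.

2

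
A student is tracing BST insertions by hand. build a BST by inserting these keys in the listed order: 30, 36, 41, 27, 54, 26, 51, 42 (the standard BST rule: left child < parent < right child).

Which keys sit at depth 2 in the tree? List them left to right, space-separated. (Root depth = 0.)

26 41

30: root
36: right child of 30 (depth 1)
41: right child of 36 (depth 2)
27: left child of 30 (depth 1)
54: right child of 41 (depth 3)
26: left child of 27 (depth 2)
51: left child of 54 (depth 4)
42: left child of 51 (depth 5)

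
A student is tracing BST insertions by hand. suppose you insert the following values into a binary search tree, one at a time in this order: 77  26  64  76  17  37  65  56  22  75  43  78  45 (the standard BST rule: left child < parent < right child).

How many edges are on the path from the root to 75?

Insert 77: tree is empty, so 77 becomes the root.
Insert 26: 26 < 77 → go left. Place as left child of 77.
Insert 64: 64 < 77 → go left; 64 > 26 → go right. Place as right child of 26.
Insert 76: 76 < 77 → go left; 76 > 26 → go right; 76 > 64 → go right. Place as right child of 64.
Insert 17: 17 < 77 → go left; 17 < 26 → go left. Place as left child of 26.
Insert 37: 37 < 77 → go left; 37 > 26 → go right; 37 < 64 → go left. Place as left child of 64.
Insert 65: 65 < 77 → go left; 65 > 26 → go right; 65 > 64 → go right; 65 < 76 → go left. Place as left child of 76.
Insert 56: 56 < 77 → go left; 56 > 26 → go right; 56 < 64 → go left; 56 > 37 → go right. Place as right child of 37.
Insert 22: 22 < 77 → go left; 22 < 26 → go left; 22 > 17 → go right. Place as right child of 17.
Insert 75: 75 < 77 → go left; 75 > 26 → go right; 75 > 64 → go right; 75 < 76 → go left; 75 > 65 → go right. Place as right child of 65.
Insert 43: 43 < 77 → go left; 43 > 26 → go right; 43 < 64 → go left; 43 > 37 → go right; 43 < 56 → go left. Place as left child of 56.
Insert 78: 78 > 77 → go right. Place as right child of 77.
Insert 45: 45 < 77 → go left; 45 > 26 → go right; 45 < 64 → go left; 45 > 37 → go right; 45 < 56 → go left; 45 > 43 → go right. Place as right child of 43.

Path to 75: 77 → 26 → 64 → 76 → 65 → 75, which is 5 edges.

5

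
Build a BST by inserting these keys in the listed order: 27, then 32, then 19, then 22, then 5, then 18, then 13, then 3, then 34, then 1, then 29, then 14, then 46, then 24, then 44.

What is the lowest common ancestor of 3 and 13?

Insert 27: tree is empty, so 27 becomes the root.
Insert 32: 32 > 27 → go right. Place as right child of 27.
Insert 19: 19 < 27 → go left. Place as left child of 27.
Insert 22: 22 < 27 → go left; 22 > 19 → go right. Place as right child of 19.
Insert 5: 5 < 27 → go left; 5 < 19 → go left. Place as left child of 19.
Insert 18: 18 < 27 → go left; 18 < 19 → go left; 18 > 5 → go right. Place as right child of 5.
Insert 13: 13 < 27 → go left; 13 < 19 → go left; 13 > 5 → go right; 13 < 18 → go left. Place as left child of 18.
Insert 3: 3 < 27 → go left; 3 < 19 → go left; 3 < 5 → go left. Place as left child of 5.
Insert 34: 34 > 27 → go right; 34 > 32 → go right. Place as right child of 32.
Insert 1: 1 < 27 → go left; 1 < 19 → go left; 1 < 5 → go left; 1 < 3 → go left. Place as left child of 3.
Insert 29: 29 > 27 → go right; 29 < 32 → go left. Place as left child of 32.
Insert 14: 14 < 27 → go left; 14 < 19 → go left; 14 > 5 → go right; 14 < 18 → go left; 14 > 13 → go right. Place as right child of 13.
Insert 46: 46 > 27 → go right; 46 > 32 → go right; 46 > 34 → go right. Place as right child of 34.
Insert 24: 24 < 27 → go left; 24 > 19 → go right; 24 > 22 → go right. Place as right child of 22.
Insert 44: 44 > 27 → go right; 44 > 32 → go right; 44 > 34 → go right; 44 < 46 → go left. Place as left child of 46.

Path to 3: 27 → 19 → 5 → 3
Path to 13: 27 → 19 → 5 → 18 → 13
The paths share a prefix ending at 5, then split left and right.

5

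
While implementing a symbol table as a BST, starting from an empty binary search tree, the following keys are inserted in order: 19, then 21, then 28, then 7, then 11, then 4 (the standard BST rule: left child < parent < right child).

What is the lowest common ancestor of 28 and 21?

19: root
21: right child of 19 (depth 1)
28: right child of 21 (depth 2)
7: left child of 19 (depth 1)
11: right child of 7 (depth 2)
4: left child of 7 (depth 2)

Path to 28: 19 → 21 → 28
Path to 21: 19 → 21
21 lies on both paths and is an ancestor of the other node.

21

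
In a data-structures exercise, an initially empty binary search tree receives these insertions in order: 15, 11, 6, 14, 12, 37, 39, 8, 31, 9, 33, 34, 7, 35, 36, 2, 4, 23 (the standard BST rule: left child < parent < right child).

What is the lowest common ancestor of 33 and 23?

Resulting structure (node: left, right):
  15: L=11, R=37
  11: L=6, R=14
  6: L=2, R=8
  14: L=12, R=–
  12: L=–, R=–
  37: L=31, R=39
  39: L=–, R=–
  8: L=7, R=9
  31: L=23, R=33
  9: L=–, R=–
  33: L=–, R=34
  34: L=–, R=35
  7: L=–, R=–
  35: L=–, R=36
  36: L=–, R=–
  2: L=–, R=4
  4: L=–, R=–
  23: L=–, R=–

Path to 33: 15 → 37 → 31 → 33
Path to 23: 15 → 37 → 31 → 23
The paths share a prefix ending at 31, then split left and right.

31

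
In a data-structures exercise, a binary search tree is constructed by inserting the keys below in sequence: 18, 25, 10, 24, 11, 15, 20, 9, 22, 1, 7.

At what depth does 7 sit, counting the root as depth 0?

4

18: root
25: right child of 18 (depth 1)
10: left child of 18 (depth 1)
24: left child of 25 (depth 2)
11: right child of 10 (depth 2)
15: right child of 11 (depth 3)
20: left child of 24 (depth 3)
9: left child of 10 (depth 2)
22: right child of 20 (depth 4)
1: left child of 9 (depth 3)
7: right child of 1 (depth 4)

Path to 7: 18 → 10 → 9 → 1 → 7, which is 4 edges.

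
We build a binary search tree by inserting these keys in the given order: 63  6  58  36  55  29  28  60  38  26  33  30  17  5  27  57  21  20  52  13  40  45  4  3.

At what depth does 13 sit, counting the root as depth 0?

Resulting structure (node: left, right):
  63: L=6, R=–
  6: L=5, R=58
  58: L=36, R=60
  36: L=29, R=55
  55: L=38, R=57
  29: L=28, R=33
  28: L=26, R=–
  60: L=–, R=–
  38: L=–, R=52
  26: L=17, R=27
  33: L=30, R=–
  30: L=–, R=–
  17: L=13, R=21
  5: L=4, R=–
  27: L=–, R=–
  57: L=–, R=–
  21: L=20, R=–
  20: L=–, R=–
  52: L=40, R=–
  13: L=–, R=–
  40: L=–, R=45
  45: L=–, R=–
  4: L=3, R=–
  3: L=–, R=–

Path to 13: 63 → 6 → 58 → 36 → 29 → 28 → 26 → 17 → 13, which is 8 edges.

8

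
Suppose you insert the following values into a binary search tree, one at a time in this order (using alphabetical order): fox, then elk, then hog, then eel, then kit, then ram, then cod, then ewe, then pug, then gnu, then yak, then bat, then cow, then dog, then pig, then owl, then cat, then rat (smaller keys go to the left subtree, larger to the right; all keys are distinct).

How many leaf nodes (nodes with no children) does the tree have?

Resulting structure (node: left, right):
  fox: L=elk, R=hog
  elk: L=eel, R=ewe
  hog: L=gnu, R=kit
  eel: L=cod, R=–
  kit: L=–, R=ram
  ram: L=pug, R=yak
  cod: L=bat, R=cow
  ewe: L=–, R=–
  pug: L=pig, R=–
  gnu: L=–, R=–
  yak: L=rat, R=–
  bat: L=–, R=cat
  cow: L=–, R=dog
  dog: L=–, R=–
  pig: L=owl, R=–
  owl: L=–, R=–
  cat: L=–, R=–
  rat: L=–, R=–

Leaves: cat, dog, ewe, gnu, owl, rat — 6 in total.

6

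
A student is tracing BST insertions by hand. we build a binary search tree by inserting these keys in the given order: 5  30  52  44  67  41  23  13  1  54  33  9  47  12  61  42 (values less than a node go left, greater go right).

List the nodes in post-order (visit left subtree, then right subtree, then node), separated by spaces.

1 12 9 13 23 33 42 41 47 44 61 54 67 52 30 5

5: root
30: right child of 5 (depth 1)
52: right child of 30 (depth 2)
44: left child of 52 (depth 3)
67: right child of 52 (depth 3)
41: left child of 44 (depth 4)
23: left child of 30 (depth 2)
13: left child of 23 (depth 3)
1: left child of 5 (depth 1)
54: left child of 67 (depth 4)
33: left child of 41 (depth 5)
9: left child of 13 (depth 4)
47: right child of 44 (depth 4)
12: right child of 9 (depth 5)
61: right child of 54 (depth 5)
42: right child of 41 (depth 5)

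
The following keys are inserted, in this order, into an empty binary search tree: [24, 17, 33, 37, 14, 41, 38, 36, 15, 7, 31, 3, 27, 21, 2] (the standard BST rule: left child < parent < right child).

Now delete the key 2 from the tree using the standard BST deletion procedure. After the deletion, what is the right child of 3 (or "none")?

24: root
17: left child of 24 (depth 1)
33: right child of 24 (depth 1)
37: right child of 33 (depth 2)
14: left child of 17 (depth 2)
41: right child of 37 (depth 3)
38: left child of 41 (depth 4)
36: left child of 37 (depth 3)
15: right child of 14 (depth 3)
7: left child of 14 (depth 3)
31: left child of 33 (depth 2)
3: left child of 7 (depth 4)
27: left child of 31 (depth 3)
21: right child of 17 (depth 2)
2: left child of 3 (depth 5)

Delete 2 (at most one child — splice it out).
After deletion, 3's right child: none.

none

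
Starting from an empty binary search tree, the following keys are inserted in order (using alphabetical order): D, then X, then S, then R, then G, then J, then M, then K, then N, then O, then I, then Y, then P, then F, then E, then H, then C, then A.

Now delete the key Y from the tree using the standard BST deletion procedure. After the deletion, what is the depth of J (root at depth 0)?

5

Resulting structure (node: left, right):
  D: L=C, R=X
  X: L=S, R=Y
  S: L=R, R=–
  R: L=G, R=–
  G: L=F, R=J
  J: L=I, R=M
  M: L=K, R=N
  K: L=–, R=–
  N: L=–, R=O
  O: L=–, R=P
  I: L=H, R=–
  Y: L=–, R=–
  P: L=–, R=–
  F: L=E, R=–
  E: L=–, R=–
  H: L=–, R=–
  C: L=A, R=–
  A: L=–, R=–

Delete Y (at most one child — splice it out).
After deletion, path to J: D → X → S → R → G → J.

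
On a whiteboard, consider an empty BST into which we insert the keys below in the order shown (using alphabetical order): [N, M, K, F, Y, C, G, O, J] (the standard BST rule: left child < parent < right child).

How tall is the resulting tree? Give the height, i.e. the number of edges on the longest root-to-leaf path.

5

Insert N: tree is empty, so N becomes the root.
Insert M: M < N → go left. Place as left child of N.
Insert K: K < N → go left; K < M → go left. Place as left child of M.
Insert F: F < N → go left; F < M → go left; F < K → go left. Place as left child of K.
Insert Y: Y > N → go right. Place as right child of N.
Insert C: C < N → go left; C < M → go left; C < K → go left; C < F → go left. Place as left child of F.
Insert G: G < N → go left; G < M → go left; G < K → go left; G > F → go right. Place as right child of F.
Insert O: O > N → go right; O < Y → go left. Place as left child of Y.
Insert J: J < N → go left; J < M → go left; J < K → go left; J > F → go right; J > G → go right. Place as right child of G.

The deepest node is J at depth 5.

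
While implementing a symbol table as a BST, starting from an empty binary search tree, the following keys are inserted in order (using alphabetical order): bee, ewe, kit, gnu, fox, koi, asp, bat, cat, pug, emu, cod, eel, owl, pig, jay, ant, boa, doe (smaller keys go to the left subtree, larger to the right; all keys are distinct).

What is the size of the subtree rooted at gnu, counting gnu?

3

Insert bee: tree is empty, so bee becomes the root.
Insert ewe: ewe > bee → go right. Place as right child of bee.
Insert kit: kit > bee → go right; kit > ewe → go right. Place as right child of ewe.
Insert gnu: gnu > bee → go right; gnu > ewe → go right; gnu < kit → go left. Place as left child of kit.
Insert fox: fox > bee → go right; fox > ewe → go right; fox < kit → go left; fox < gnu → go left. Place as left child of gnu.
Insert koi: koi > bee → go right; koi > ewe → go right; koi > kit → go right. Place as right child of kit.
Insert asp: asp < bee → go left. Place as left child of bee.
Insert bat: bat < bee → go left; bat > asp → go right. Place as right child of asp.
Insert cat: cat > bee → go right; cat < ewe → go left. Place as left child of ewe.
Insert pug: pug > bee → go right; pug > ewe → go right; pug > kit → go right; pug > koi → go right. Place as right child of koi.
Insert emu: emu > bee → go right; emu < ewe → go left; emu > cat → go right. Place as right child of cat.
Insert cod: cod > bee → go right; cod < ewe → go left; cod > cat → go right; cod < emu → go left. Place as left child of emu.
Insert eel: eel > bee → go right; eel < ewe → go left; eel > cat → go right; eel < emu → go left; eel > cod → go right. Place as right child of cod.
Insert owl: owl > bee → go right; owl > ewe → go right; owl > kit → go right; owl > koi → go right; owl < pug → go left. Place as left child of pug.
Insert pig: pig > bee → go right; pig > ewe → go right; pig > kit → go right; pig > koi → go right; pig < pug → go left; pig > owl → go right. Place as right child of owl.
Insert jay: jay > bee → go right; jay > ewe → go right; jay < kit → go left; jay > gnu → go right. Place as right child of gnu.
Insert ant: ant < bee → go left; ant < asp → go left. Place as left child of asp.
Insert boa: boa > bee → go right; boa < ewe → go left; boa < cat → go left. Place as left child of cat.
Insert doe: doe > bee → go right; doe < ewe → go left; doe > cat → go right; doe < emu → go left; doe > cod → go right; doe < eel → go left. Place as left child of eel.

Subtree rooted at gnu contains: gnu, fox, jay — 3 nodes.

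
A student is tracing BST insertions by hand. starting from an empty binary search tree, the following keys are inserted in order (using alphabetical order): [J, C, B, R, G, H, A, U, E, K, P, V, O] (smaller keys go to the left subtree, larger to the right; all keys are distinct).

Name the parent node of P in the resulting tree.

K

Resulting structure (node: left, right):
  J: L=C, R=R
  C: L=B, R=G
  B: L=A, R=–
  R: L=K, R=U
  G: L=E, R=H
  H: L=–, R=–
  A: L=–, R=–
  U: L=–, R=V
  E: L=–, R=–
  K: L=–, R=P
  P: L=O, R=–
  V: L=–, R=–
  O: L=–, R=–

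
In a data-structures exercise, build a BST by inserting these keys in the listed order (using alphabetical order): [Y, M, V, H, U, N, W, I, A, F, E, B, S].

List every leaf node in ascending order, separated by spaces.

Y: root
M: left child of Y (depth 1)
V: right child of M (depth 2)
H: left child of M (depth 2)
U: left child of V (depth 3)
N: left child of U (depth 4)
W: right child of V (depth 3)
I: right child of H (depth 3)
A: left child of H (depth 3)
F: right child of A (depth 4)
E: left child of F (depth 5)
B: left child of E (depth 6)
S: right child of N (depth 5)

B I S W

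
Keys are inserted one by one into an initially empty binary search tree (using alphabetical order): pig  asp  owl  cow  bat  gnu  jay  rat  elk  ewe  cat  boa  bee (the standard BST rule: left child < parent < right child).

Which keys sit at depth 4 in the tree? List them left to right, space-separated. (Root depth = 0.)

Resulting structure (node: left, right):
  pig: L=asp, R=rat
  asp: L=–, R=owl
  owl: L=cow, R=–
  cow: L=bat, R=gnu
  bat: L=–, R=cat
  gnu: L=elk, R=jay
  jay: L=–, R=–
  rat: L=–, R=–
  elk: L=–, R=ewe
  ewe: L=–, R=–
  cat: L=boa, R=–
  boa: L=bee, R=–
  bee: L=–, R=–

bat gnu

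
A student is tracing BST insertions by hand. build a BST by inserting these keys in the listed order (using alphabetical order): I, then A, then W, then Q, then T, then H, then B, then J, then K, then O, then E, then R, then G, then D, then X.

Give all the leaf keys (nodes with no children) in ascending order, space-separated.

I: root
A: left child of I (depth 1)
W: right child of I (depth 1)
Q: left child of W (depth 2)
T: right child of Q (depth 3)
H: right child of A (depth 2)
B: left child of H (depth 3)
J: left child of Q (depth 3)
K: right child of J (depth 4)
O: right child of K (depth 5)
E: right child of B (depth 4)
R: left child of T (depth 4)
G: right child of E (depth 5)
D: left child of E (depth 5)
X: right child of W (depth 2)

D G O R X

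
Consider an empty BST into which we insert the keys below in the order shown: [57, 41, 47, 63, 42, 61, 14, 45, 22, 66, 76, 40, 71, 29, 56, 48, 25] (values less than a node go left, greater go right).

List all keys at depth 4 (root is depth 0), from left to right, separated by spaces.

Insert 57: tree is empty, so 57 becomes the root.
Insert 41: 41 < 57 → go left. Place as left child of 57.
Insert 47: 47 < 57 → go left; 47 > 41 → go right. Place as right child of 41.
Insert 63: 63 > 57 → go right. Place as right child of 57.
Insert 42: 42 < 57 → go left; 42 > 41 → go right; 42 < 47 → go left. Place as left child of 47.
Insert 61: 61 > 57 → go right; 61 < 63 → go left. Place as left child of 63.
Insert 14: 14 < 57 → go left; 14 < 41 → go left. Place as left child of 41.
Insert 45: 45 < 57 → go left; 45 > 41 → go right; 45 < 47 → go left; 45 > 42 → go right. Place as right child of 42.
Insert 22: 22 < 57 → go left; 22 < 41 → go left; 22 > 14 → go right. Place as right child of 14.
Insert 66: 66 > 57 → go right; 66 > 63 → go right. Place as right child of 63.
Insert 76: 76 > 57 → go right; 76 > 63 → go right; 76 > 66 → go right. Place as right child of 66.
Insert 40: 40 < 57 → go left; 40 < 41 → go left; 40 > 14 → go right; 40 > 22 → go right. Place as right child of 22.
Insert 71: 71 > 57 → go right; 71 > 63 → go right; 71 > 66 → go right; 71 < 76 → go left. Place as left child of 76.
Insert 29: 29 < 57 → go left; 29 < 41 → go left; 29 > 14 → go right; 29 > 22 → go right; 29 < 40 → go left. Place as left child of 40.
Insert 56: 56 < 57 → go left; 56 > 41 → go right; 56 > 47 → go right. Place as right child of 47.
Insert 48: 48 < 57 → go left; 48 > 41 → go right; 48 > 47 → go right; 48 < 56 → go left. Place as left child of 56.
Insert 25: 25 < 57 → go left; 25 < 41 → go left; 25 > 14 → go right; 25 > 22 → go right; 25 < 40 → go left; 25 < 29 → go left. Place as left child of 29.

40 45 48 71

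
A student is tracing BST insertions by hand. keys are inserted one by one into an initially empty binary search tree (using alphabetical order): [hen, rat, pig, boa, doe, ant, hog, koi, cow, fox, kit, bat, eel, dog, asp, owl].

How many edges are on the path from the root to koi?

Insert hen: tree is empty, so hen becomes the root.
Insert rat: rat > hen → go right. Place as right child of hen.
Insert pig: pig > hen → go right; pig < rat → go left. Place as left child of rat.
Insert boa: boa < hen → go left. Place as left child of hen.
Insert doe: doe < hen → go left; doe > boa → go right. Place as right child of boa.
Insert ant: ant < hen → go left; ant < boa → go left. Place as left child of boa.
Insert hog: hog > hen → go right; hog < rat → go left; hog < pig → go left. Place as left child of pig.
Insert koi: koi > hen → go right; koi < rat → go left; koi < pig → go left; koi > hog → go right. Place as right child of hog.
Insert cow: cow < hen → go left; cow > boa → go right; cow < doe → go left. Place as left child of doe.
Insert fox: fox < hen → go left; fox > boa → go right; fox > doe → go right. Place as right child of doe.
Insert kit: kit > hen → go right; kit < rat → go left; kit < pig → go left; kit > hog → go right; kit < koi → go left. Place as left child of koi.
Insert bat: bat < hen → go left; bat < boa → go left; bat > ant → go right. Place as right child of ant.
Insert eel: eel < hen → go left; eel > boa → go right; eel > doe → go right; eel < fox → go left. Place as left child of fox.
Insert dog: dog < hen → go left; dog > boa → go right; dog > doe → go right; dog < fox → go left; dog < eel → go left. Place as left child of eel.
Insert asp: asp < hen → go left; asp < boa → go left; asp > ant → go right; asp < bat → go left. Place as left child of bat.
Insert owl: owl > hen → go right; owl < rat → go left; owl < pig → go left; owl > hog → go right; owl > koi → go right. Place as right child of koi.

Path to koi: hen → rat → pig → hog → koi, which is 4 edges.

4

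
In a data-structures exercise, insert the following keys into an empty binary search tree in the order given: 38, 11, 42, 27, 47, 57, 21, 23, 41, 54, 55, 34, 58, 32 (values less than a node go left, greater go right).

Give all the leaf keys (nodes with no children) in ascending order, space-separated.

23 32 41 55 58

Resulting structure (node: left, right):
  38: L=11, R=42
  11: L=–, R=27
  42: L=41, R=47
  27: L=21, R=34
  47: L=–, R=57
  57: L=54, R=58
  21: L=–, R=23
  23: L=–, R=–
  41: L=–, R=–
  54: L=–, R=55
  55: L=–, R=–
  34: L=32, R=–
  58: L=–, R=–
  32: L=–, R=–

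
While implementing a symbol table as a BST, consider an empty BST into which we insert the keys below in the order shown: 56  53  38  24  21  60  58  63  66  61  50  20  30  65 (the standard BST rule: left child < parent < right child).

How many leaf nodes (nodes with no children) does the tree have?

6

Insert 56: tree is empty, so 56 becomes the root.
Insert 53: 53 < 56 → go left. Place as left child of 56.
Insert 38: 38 < 56 → go left; 38 < 53 → go left. Place as left child of 53.
Insert 24: 24 < 56 → go left; 24 < 53 → go left; 24 < 38 → go left. Place as left child of 38.
Insert 21: 21 < 56 → go left; 21 < 53 → go left; 21 < 38 → go left; 21 < 24 → go left. Place as left child of 24.
Insert 60: 60 > 56 → go right. Place as right child of 56.
Insert 58: 58 > 56 → go right; 58 < 60 → go left. Place as left child of 60.
Insert 63: 63 > 56 → go right; 63 > 60 → go right. Place as right child of 60.
Insert 66: 66 > 56 → go right; 66 > 60 → go right; 66 > 63 → go right. Place as right child of 63.
Insert 61: 61 > 56 → go right; 61 > 60 → go right; 61 < 63 → go left. Place as left child of 63.
Insert 50: 50 < 56 → go left; 50 < 53 → go left; 50 > 38 → go right. Place as right child of 38.
Insert 20: 20 < 56 → go left; 20 < 53 → go left; 20 < 38 → go left; 20 < 24 → go left; 20 < 21 → go left. Place as left child of 21.
Insert 30: 30 < 56 → go left; 30 < 53 → go left; 30 < 38 → go left; 30 > 24 → go right. Place as right child of 24.
Insert 65: 65 > 56 → go right; 65 > 60 → go right; 65 > 63 → go right; 65 < 66 → go left. Place as left child of 66.

Leaves: 20, 30, 50, 58, 61, 65 — 6 in total.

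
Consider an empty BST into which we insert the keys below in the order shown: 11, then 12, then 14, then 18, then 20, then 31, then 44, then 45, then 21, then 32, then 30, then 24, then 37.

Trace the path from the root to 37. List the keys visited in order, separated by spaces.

11 12 14 18 20 31 44 32 37

Resulting structure (node: left, right):
  11: L=–, R=12
  12: L=–, R=14
  14: L=–, R=18
  18: L=–, R=20
  20: L=–, R=31
  31: L=21, R=44
  44: L=32, R=45
  45: L=–, R=–
  21: L=–, R=30
  32: L=–, R=37
  30: L=24, R=–
  24: L=–, R=–
  37: L=–, R=–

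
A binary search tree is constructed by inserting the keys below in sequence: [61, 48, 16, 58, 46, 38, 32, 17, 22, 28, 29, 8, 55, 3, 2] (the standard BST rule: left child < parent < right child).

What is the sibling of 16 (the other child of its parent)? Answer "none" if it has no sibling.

58

Resulting structure (node: left, right):
  61: L=48, R=–
  48: L=16, R=58
  16: L=8, R=46
  58: L=55, R=–
  46: L=38, R=–
  38: L=32, R=–
  32: L=17, R=–
  17: L=–, R=22
  22: L=–, R=28
  28: L=–, R=29
  29: L=–, R=–
  8: L=3, R=–
  55: L=–, R=–
  3: L=2, R=–
  2: L=–, R=–

16's parent is 48; the other child of 48 is 58.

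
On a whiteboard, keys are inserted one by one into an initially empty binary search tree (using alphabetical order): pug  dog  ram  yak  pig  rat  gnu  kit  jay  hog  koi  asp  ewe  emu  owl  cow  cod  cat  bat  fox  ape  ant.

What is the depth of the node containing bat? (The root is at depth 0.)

Resulting structure (node: left, right):
  pug: L=dog, R=ram
  dog: L=asp, R=pig
  ram: L=–, R=yak
  yak: L=rat, R=–
  pig: L=gnu, R=–
  rat: L=–, R=–
  gnu: L=ewe, R=kit
  kit: L=jay, R=koi
  jay: L=hog, R=–
  hog: L=–, R=–
  koi: L=–, R=owl
  asp: L=ape, R=cow
  ewe: L=emu, R=fox
  emu: L=–, R=–
  owl: L=–, R=–
  cow: L=cod, R=–
  cod: L=cat, R=–
  cat: L=bat, R=–
  bat: L=–, R=–
  fox: L=–, R=–
  ape: L=ant, R=–
  ant: L=–, R=–

Path to bat: pug → dog → asp → cow → cod → cat → bat, which is 6 edges.

6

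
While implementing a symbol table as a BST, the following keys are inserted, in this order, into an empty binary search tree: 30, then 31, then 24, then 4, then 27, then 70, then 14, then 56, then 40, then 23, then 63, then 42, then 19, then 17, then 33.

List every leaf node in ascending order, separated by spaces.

30: root
31: right child of 30 (depth 1)
24: left child of 30 (depth 1)
4: left child of 24 (depth 2)
27: right child of 24 (depth 2)
70: right child of 31 (depth 2)
14: right child of 4 (depth 3)
56: left child of 70 (depth 3)
40: left child of 56 (depth 4)
23: right child of 14 (depth 4)
63: right child of 56 (depth 4)
42: right child of 40 (depth 5)
19: left child of 23 (depth 5)
17: left child of 19 (depth 6)
33: left child of 40 (depth 5)

17 27 33 42 63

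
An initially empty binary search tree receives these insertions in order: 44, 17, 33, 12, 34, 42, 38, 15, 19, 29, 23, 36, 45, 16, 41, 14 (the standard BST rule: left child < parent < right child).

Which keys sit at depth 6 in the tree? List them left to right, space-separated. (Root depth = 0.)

36 41

Insert 44: tree is empty, so 44 becomes the root.
Insert 17: 17 < 44 → go left. Place as left child of 44.
Insert 33: 33 < 44 → go left; 33 > 17 → go right. Place as right child of 17.
Insert 12: 12 < 44 → go left; 12 < 17 → go left. Place as left child of 17.
Insert 34: 34 < 44 → go left; 34 > 17 → go right; 34 > 33 → go right. Place as right child of 33.
Insert 42: 42 < 44 → go left; 42 > 17 → go right; 42 > 33 → go right; 42 > 34 → go right. Place as right child of 34.
Insert 38: 38 < 44 → go left; 38 > 17 → go right; 38 > 33 → go right; 38 > 34 → go right; 38 < 42 → go left. Place as left child of 42.
Insert 15: 15 < 44 → go left; 15 < 17 → go left; 15 > 12 → go right. Place as right child of 12.
Insert 19: 19 < 44 → go left; 19 > 17 → go right; 19 < 33 → go left. Place as left child of 33.
Insert 29: 29 < 44 → go left; 29 > 17 → go right; 29 < 33 → go left; 29 > 19 → go right. Place as right child of 19.
Insert 23: 23 < 44 → go left; 23 > 17 → go right; 23 < 33 → go left; 23 > 19 → go right; 23 < 29 → go left. Place as left child of 29.
Insert 36: 36 < 44 → go left; 36 > 17 → go right; 36 > 33 → go right; 36 > 34 → go right; 36 < 42 → go left; 36 < 38 → go left. Place as left child of 38.
Insert 45: 45 > 44 → go right. Place as right child of 44.
Insert 16: 16 < 44 → go left; 16 < 17 → go left; 16 > 12 → go right; 16 > 15 → go right. Place as right child of 15.
Insert 41: 41 < 44 → go left; 41 > 17 → go right; 41 > 33 → go right; 41 > 34 → go right; 41 < 42 → go left; 41 > 38 → go right. Place as right child of 38.
Insert 14: 14 < 44 → go left; 14 < 17 → go left; 14 > 12 → go right; 14 < 15 → go left. Place as left child of 15.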